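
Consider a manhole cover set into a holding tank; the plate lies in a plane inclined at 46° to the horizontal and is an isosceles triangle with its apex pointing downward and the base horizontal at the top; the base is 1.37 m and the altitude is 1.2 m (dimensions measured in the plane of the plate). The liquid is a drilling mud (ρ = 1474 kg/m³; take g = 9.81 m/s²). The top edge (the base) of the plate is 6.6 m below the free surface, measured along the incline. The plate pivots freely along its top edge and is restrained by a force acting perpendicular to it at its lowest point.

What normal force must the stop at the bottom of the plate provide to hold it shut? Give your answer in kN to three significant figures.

P ≈ 20.5 kN

γ = ρg = 1474 × 9.81 / 1000 = 14.45994 kN/m³.
Let θ = 46° be the plate's angle to the horizontal; measure y along the incline from where the plane meets the free surface. Vertical depth h = y·sinθ with sinθ = 0.719340.
With the apex down, the centroid sits h/3 = 1.2/3 = 0.4 m below the base (the top edge), so y_c = 6.6 + 0.4 = 7 m and h_c = 7 × 0.719340 = 5.03538 m.
A = ½ × 1.37 × 1.2 = 0.822 m².
Resultant F = γ·h_c·A = 14.45994 × 5.03538 × 0.822 = 59.8509 kN.
I_c = b·h³/36 = 1.37 × 1.2³/36 = 0.06576 m⁴.
Centre of pressure: y_p = y_c + I_c/(y_c·A) = 7 + 0.06576/(7 × 0.822) = 7 + 0.0114286 = 7.01143 m along the plane.
The resultant acts 0.4 + 0.0114286 = 0.411429 m (along the plate) below the hinge at the top edge, so the moment about the hinge is M = F × 0.411429 = 59.8509 × 0.411429 = 24.6244 kN·m.
A normal force at the bottom, 1.2 m from the hinge, must supply this moment: P = 24.6244/1.2 = 20.5203 kN.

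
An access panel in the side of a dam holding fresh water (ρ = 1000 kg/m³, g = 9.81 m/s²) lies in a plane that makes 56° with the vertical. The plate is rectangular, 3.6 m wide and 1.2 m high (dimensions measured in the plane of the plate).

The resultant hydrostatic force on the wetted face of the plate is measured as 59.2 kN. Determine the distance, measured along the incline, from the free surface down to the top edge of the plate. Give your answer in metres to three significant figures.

γ = ρg = 1000 × 9.81 = 9810 N/m³ = 9.81 kN/m³.
A = 3.6 × 1.2 = 4.32 m².
From F = γ·h_c·A, the centroid depth is h_c = 59.2/(9.81 × 4.32) = 1.39691 m.
The plate makes 56° with the vertical, i.e. θ = 90° − 56° = 34° to the horizontal. Measuring y along the incline from the free-surface line, vertical depth h = y·sinθ with sinθ = 0.559193.
Along the incline, y_c = h_c/sinθ = 1.39691/0.559193 = 2.49808 m.
The centroid lies 1.2/2 = 0.6 m below the top edge, so the top edge sits at y_top = 2.49808 − 0.6 = 1.89808 m along the incline.

y_top ≈ 1.90 m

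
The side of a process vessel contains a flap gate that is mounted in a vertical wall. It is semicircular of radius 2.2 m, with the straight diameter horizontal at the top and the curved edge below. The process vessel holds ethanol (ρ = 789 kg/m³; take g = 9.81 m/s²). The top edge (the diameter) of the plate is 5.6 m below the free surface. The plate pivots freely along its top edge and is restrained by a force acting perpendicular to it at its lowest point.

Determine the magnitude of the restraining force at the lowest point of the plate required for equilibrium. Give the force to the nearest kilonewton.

γ = ρg = 789 × 9.81 / 1000 = 7.74009 kN/m³.
The centroid of a semicircle lies 4r/(3π) = 0.933709 m from the diameter, here below the top edge, so the centroid depth is h_c = 5.6 + 0.933709 = 6.53371 m.
A = πr²/2 = π × 2.2²/2 = 7.60265 m².
Resultant F = γ·h_c·A = 7.74009 × 6.53371 × 7.60265 = 384.477 kN.
I_c = (π/8 − 8/(9π))·r⁴ = 0.109757 × 2.2⁴ = 2.57112 m⁴.
Centre of pressure: y_p = y_c + I_c/(y_c·A) = 6.53371 + 2.57112/(6.53371 × 7.60265) = 6.53371 + 0.0517604 = 6.58547 m along the plane.
The resultant acts 0.933709 + 0.0517604 = 0.985469 m (along the plate) below the hinge at the top edge, so the moment about the hinge is M = F × 0.985469 = 384.477 × 0.985469 = 378.89 kN·m.
A normal force at the bottom, 2.2 m from the hinge, must supply this moment: P = 378.89/2.2 = 172.223 kN.

P ≈ 172 kN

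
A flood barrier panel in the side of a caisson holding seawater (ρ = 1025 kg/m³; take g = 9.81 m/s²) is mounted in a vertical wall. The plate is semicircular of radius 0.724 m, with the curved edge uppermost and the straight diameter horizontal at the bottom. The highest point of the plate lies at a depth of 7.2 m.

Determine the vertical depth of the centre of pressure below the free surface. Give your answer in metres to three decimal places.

h_p = 7.622 m

γ = ρg = 1025 × 9.81 / 1000 = 10.05525 kN/m³.
The centroid lies 4r/(3π) = 0.307275 m above the diameter, so r − 4r/(3π) = 0.724 − 0.307275 = 0.416725 m below the topmost point, so the centroid depth is h_c = 7.2 + 0.416725 = 7.61673 m.
A = πr²/2 = π × 0.724²/2 = 0.823374 m².
Resultant F = γ·h_c·A = 10.05525 × 7.61673 × 0.823374 = 63.0607 kN.
I_c = (π/8 − 8/(9π))·r⁴ = 0.109757 × 0.724⁴ = 0.0301569 m⁴.
Centre of pressure: y_p = y_c + I_c/(y_c·A) = 7.61673 + 0.0301569/(7.61673 × 0.823374) = 7.61673 + 0.00480863 = 7.62154 m along the plane.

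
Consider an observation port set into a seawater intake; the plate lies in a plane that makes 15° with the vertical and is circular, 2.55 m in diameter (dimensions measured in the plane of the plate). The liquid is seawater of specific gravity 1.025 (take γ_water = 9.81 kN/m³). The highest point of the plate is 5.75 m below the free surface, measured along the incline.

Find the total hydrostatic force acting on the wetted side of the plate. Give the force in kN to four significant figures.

γ = 1.025 × 9.81 = 10.05525 kN/m³.
The plate makes 15° with the vertical, i.e. θ = 90° − 15° = 75° to the horizontal. Measuring y along the incline from the free-surface line, vertical depth h = y·sinθ with sinθ = 0.965926.
The centroid is at the centre, 1.275 m below the top of the plate, so y_c = 5.75 + 1.275 = 7.025 m and h_c = 7.025 × 0.965926 = 6.78563 m.
A = π(1.275)² = 5.10705 m².
Resultant F = γ·h_c·A = 10.05525 × 6.78563 × 5.10705 = 348.46 kN.

F ≈ 348.5 kN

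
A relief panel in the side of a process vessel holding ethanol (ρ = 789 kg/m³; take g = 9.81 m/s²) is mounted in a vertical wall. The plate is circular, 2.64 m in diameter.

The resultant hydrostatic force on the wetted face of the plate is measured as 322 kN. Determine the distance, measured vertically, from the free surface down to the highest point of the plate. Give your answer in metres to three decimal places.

γ = ρg = 789 × 9.81 / 1000 = 7.74009 kN/m³.
A = π(1.32)² = 5.47391 m².
From F = γ·h_c·A, the centroid depth is h_c = 322/(7.74009 × 5.47391) = 7.59998 m.
The centroid is at the centre, 1.32 m below the top of the plate, so the highest point sits at h_top = 7.59998 − 1.32 = 6.27998 m below the surface.

d_top ≈ 6.280 m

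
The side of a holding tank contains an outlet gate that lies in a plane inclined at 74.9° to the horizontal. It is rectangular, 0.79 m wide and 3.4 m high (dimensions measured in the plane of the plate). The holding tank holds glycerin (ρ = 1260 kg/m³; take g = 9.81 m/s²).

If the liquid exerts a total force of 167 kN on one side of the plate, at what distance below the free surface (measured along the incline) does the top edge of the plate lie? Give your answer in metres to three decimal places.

γ = ρg = 1260 × 9.81 / 1000 = 12.3606 kN/m³.
A = 0.79 × 3.4 = 2.686 m².
From F = γ·h_c·A, the centroid depth is h_c = 167/(12.3606 × 2.686) = 5.03003 m.
Let θ = 74.9° be the plate's angle to the horizontal; measure y along the incline from where the plane meets the free surface. Vertical depth h = y·sinθ with sinθ = 0.965473.
Along the incline, y_c = h_c/sinθ = 5.03003/0.965473 = 5.20991 m.
The centroid lies 3.4/2 = 1.7 m below the top edge, so the top edge sits at y_top = 5.20991 − 1.7 = 3.50991 m along the incline.

y_top ≈ 3.510 m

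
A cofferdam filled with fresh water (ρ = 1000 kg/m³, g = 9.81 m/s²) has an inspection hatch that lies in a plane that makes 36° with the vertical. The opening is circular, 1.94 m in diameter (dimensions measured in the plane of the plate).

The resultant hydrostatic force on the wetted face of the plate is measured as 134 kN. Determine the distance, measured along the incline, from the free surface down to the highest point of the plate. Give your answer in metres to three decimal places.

γ = ρg = 1000 × 9.81 = 9810 N/m³ = 9.81 kN/m³.
A = π(0.97)² = 2.95592 m².
From F = γ·h_c·A, the centroid depth is h_c = 134/(9.81 × 2.95592) = 4.62108 m.
The plate makes 36° with the vertical, i.e. θ = 90° − 36° = 54° to the horizontal. Measuring y along the incline from the free-surface line, vertical depth h = y·sinθ with sinθ = 0.809017.
Along the incline, y_c = h_c/sinθ = 4.62108/0.809017 = 5.71197 m.
The centroid is at the centre, 0.97 m below the top of the plate, so the highest point sits at y_top = 5.71197 − 0.97 = 4.74197 m along the incline.

y_top ≈ 4.742 m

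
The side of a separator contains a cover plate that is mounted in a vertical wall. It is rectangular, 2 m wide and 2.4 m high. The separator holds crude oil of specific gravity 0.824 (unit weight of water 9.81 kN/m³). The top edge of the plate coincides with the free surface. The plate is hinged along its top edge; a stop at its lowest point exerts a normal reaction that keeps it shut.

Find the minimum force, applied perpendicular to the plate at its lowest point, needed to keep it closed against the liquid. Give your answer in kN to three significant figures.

P ≈ 31.0 kN

γ = 0.824 × 9.81 = 8.08344 kN/m³.
The centroid lies 2.4/2 = 1.2 m below the top edge, so the centroid depth is h_c = 1.2 m.
A = 2 × 2.4 = 4.8 m².
Resultant F = γ·h_c·A = 8.08344 × 1.2 × 4.8 = 46.5606 kN.
I_c = b·h³/12 = 2 × 2.4³/12 = 2.304 m⁴.
Centre of pressure: y_p = y_c + I_c/(y_c·A) = 1.2 + 2.304/(1.2 × 4.8) = 1.2 + 0.4 = 1.6 m along the plane.
The resultant acts 1.2 + 0.4 = 1.6 m (along the plate) below the hinge at the top edge, so the moment about the hinge is M = F × 1.6 = 46.5606 × 1.6 = 74.497 kN·m.
A normal force at the bottom, 2.4 m from the hinge, must supply this moment: P = 74.497/2.4 = 31.0404 kN.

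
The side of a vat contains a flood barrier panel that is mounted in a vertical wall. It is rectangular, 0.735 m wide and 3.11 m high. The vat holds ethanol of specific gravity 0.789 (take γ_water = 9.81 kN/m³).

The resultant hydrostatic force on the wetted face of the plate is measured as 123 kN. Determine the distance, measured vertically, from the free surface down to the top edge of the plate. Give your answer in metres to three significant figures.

d_top ≈ 5.40 m

γ = 0.789 × 9.81 = 7.74009 kN/m³.
A = 0.735 × 3.11 = 2.28585 m².
From F = γ·h_c·A, the centroid depth is h_c = 123/(7.74009 × 2.28585) = 6.95203 m.
The centroid lies 3.11/2 = 1.555 m below the top edge, so the top edge sits at h_top = 6.95203 − 1.555 = 5.39703 m below the surface.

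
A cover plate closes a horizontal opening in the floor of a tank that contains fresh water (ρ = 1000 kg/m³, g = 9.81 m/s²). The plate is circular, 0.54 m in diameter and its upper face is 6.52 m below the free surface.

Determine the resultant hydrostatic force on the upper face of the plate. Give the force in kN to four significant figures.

γ = ρg = 1000 × 9.81 = 9810 N/m³ = 9.81 kN/m³.
The plate is horizontal, so pressure is uniform at p = γ·h = 9.81 × 6.52 = 63.9612 kN/m².
A = π(0.27)² = 0.229022 m².
F = p·A = 63.9612 × 0.229022 = 14.6485 kN.

F ≈ 14.65 kN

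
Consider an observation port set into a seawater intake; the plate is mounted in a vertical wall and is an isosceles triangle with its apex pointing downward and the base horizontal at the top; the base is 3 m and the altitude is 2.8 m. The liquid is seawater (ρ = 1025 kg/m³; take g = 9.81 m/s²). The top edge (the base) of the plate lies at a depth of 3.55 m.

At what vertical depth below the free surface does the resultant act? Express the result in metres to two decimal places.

γ = ρg = 1025 × 9.81 / 1000 = 10.05525 kN/m³.
With the apex down, the centroid sits h/3 = 2.8/3 = 0.933333 m below the base (the top edge), so the centroid depth is h_c = 3.55 + 0.933333 = 4.48333 m.
A = ½ × 3 × 2.8 = 4.2 m².
Resultant F = γ·h_c·A = 10.05525 × 4.48333 × 4.2 = 189.34 kN.
I_c = b·h³/36 = 3 × 2.8³/36 = 1.82933 m⁴.
Centre of pressure: y_p = y_c + I_c/(y_c·A) = 4.48333 + 1.82933/(4.48333 × 4.2) = 4.48333 + 0.0971498 = 4.58048 m along the plane.

h_p = 4.58 m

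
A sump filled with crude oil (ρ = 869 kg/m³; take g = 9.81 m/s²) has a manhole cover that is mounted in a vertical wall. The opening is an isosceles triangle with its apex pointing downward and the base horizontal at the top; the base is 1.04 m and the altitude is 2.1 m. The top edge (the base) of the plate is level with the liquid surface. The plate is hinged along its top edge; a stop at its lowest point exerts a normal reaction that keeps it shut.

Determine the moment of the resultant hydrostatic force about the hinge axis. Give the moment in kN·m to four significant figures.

γ = ρg = 869 × 9.81 / 1000 = 8.52489 kN/m³.
With the apex down, the centroid sits h/3 = 2.1/3 = 0.7 m below the base (the top edge), so the centroid depth is h_c = 0.7 m.
A = ½ × 1.04 × 2.1 = 1.092 m².
Resultant F = γ·h_c·A = 8.52489 × 0.7 × 1.092 = 6.51643 kN.
I_c = b·h³/36 = 1.04 × 2.1³/36 = 0.26754 m⁴.
Centre of pressure: y_p = y_c + I_c/(y_c·A) = 0.7 + 0.26754/(0.7 × 1.092) = 0.7 + 0.35 = 1.05 m along the plane.
The resultant acts 0.7 + 0.35 = 1.05 m (along the plate) below the hinge at the top edge, so the moment about the hinge is M = F × 1.05 = 6.51643 × 1.05 = 6.84225 kN·m.

M ≈ 6.842 kN·m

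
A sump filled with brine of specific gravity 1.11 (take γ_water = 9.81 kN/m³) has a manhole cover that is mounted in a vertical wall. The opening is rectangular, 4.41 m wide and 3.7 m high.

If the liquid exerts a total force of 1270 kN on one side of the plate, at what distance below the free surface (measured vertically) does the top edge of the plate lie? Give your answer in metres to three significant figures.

γ = 1.11 × 9.81 = 10.8891 kN/m³.
A = 4.41 × 3.7 = 16.317 m².
From F = γ·h_c·A, the centroid depth is h_c = 1270/(10.8891 × 16.317) = 7.14778 m.
The centroid lies 3.7/2 = 1.85 m below the top edge, so the top edge sits at h_top = 7.14778 − 1.85 = 5.29778 m below the surface.

d_top ≈ 5.30 m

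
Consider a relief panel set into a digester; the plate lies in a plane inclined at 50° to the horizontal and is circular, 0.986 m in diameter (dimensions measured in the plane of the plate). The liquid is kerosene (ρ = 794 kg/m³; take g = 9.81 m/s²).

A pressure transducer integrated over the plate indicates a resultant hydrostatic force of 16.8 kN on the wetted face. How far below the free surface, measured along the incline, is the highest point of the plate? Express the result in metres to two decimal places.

y_top ≈ 3.19 m

γ = ρg = 794 × 9.81 / 1000 = 7.78914 kN/m³.
A = π(0.493)² = 0.763561 m².
From F = γ·h_c·A, the centroid depth is h_c = 16.8/(7.78914 × 0.763561) = 2.82472 m.
Let θ = 50° be the plate's angle to the horizontal; measure y along the incline from where the plane meets the free surface. Vertical depth h = y·sinθ with sinθ = 0.766044.
Along the incline, y_c = h_c/sinθ = 2.82472/0.766044 = 3.68741 m.
The centroid is at the centre, 0.493 m below the top of the plate, so the highest point sits at y_top = 3.68741 − 0.493 = 3.19441 m along the incline.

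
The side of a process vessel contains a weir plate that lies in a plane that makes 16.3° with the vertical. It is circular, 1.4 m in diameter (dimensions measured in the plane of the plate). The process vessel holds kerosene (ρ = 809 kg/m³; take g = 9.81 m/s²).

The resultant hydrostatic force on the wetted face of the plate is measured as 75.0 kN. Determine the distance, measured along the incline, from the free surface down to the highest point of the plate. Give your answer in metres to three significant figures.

γ = ρg = 809 × 9.81 / 1000 = 7.93629 kN/m³.
A = π(0.7)² = 1.53938 m².
From F = γ·h_c·A, the centroid depth is h_c = 75.0/(7.93629 × 1.53938) = 6.139 m.
The plate makes 16.3° with the vertical, i.e. θ = 90° − 16.3° = 73.7° to the horizontal. Measuring y along the incline from the free-surface line, vertical depth h = y·sinθ with sinθ = 0.959805.
Along the incline, y_c = h_c/sinθ = 6.139/0.959805 = 6.39609 m.
The centroid is at the centre, 0.7 m below the top of the plate, so the highest point sits at y_top = 6.39609 − 0.7 = 5.69609 m along the incline.

y_top ≈ 5.70 m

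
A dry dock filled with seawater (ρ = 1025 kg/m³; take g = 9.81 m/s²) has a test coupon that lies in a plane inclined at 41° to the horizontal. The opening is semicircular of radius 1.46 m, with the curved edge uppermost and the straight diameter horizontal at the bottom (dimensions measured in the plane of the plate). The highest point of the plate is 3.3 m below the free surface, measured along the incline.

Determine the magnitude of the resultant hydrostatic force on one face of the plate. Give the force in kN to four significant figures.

F ≈ 91.45 kN

γ = ρg = 1025 × 9.81 / 1000 = 10.05525 kN/m³.
Let θ = 41° be the plate's angle to the horizontal; measure y along the incline from where the plane meets the free surface. Vertical depth h = y·sinθ with sinθ = 0.656059.
The centroid lies 4r/(3π) = 0.619643 m above the diameter, so r − 4r/(3π) = 1.46 − 0.619643 = 0.840357 m below the topmost point, so y_c = 3.3 + 0.840357 = 4.14036 m and h_c = 4.14036 × 0.656059 = 2.71632 m.
A = πr²/2 = π × 1.46²/2 = 3.34831 m².
Resultant F = γ·h_c·A = 10.05525 × 2.71632 × 3.34831 = 91.4533 kN.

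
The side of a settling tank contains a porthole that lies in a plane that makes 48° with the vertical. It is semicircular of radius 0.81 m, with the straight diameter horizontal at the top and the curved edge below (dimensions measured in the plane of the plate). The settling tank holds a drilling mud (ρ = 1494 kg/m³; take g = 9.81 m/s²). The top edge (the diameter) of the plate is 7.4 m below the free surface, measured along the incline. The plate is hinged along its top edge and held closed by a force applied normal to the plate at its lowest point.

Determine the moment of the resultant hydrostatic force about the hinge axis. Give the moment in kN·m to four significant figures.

γ = ρg = 1494 × 9.81 / 1000 = 14.65614 kN/m³.
The plate makes 48° with the vertical, i.e. θ = 90° − 48° = 42° to the horizontal. Measuring y along the incline from the free-surface line, vertical depth h = y·sinθ with sinθ = 0.669131.
The centroid of a semicircle lies 4r/(3π) = 0.343775 m from the diameter, here below the top edge, so y_c = 7.4 + 0.343775 = 7.74378 m and h_c = 7.74378 × 0.669131 = 5.1816 m.
A = πr²/2 = π × 0.81²/2 = 1.0306 m².
Resultant F = γ·h_c·A = 14.65614 × 5.1816 × 1.0306 = 78.2661 kN.
I_c = (π/8 − 8/(9π))·r⁴ = 0.109757 × 0.81⁴ = 0.0472468 m⁴.
Centre of pressure: y_p = y_c + I_c/(y_c·A) = 7.74378 + 0.0472468/(7.74378 × 1.0306) = 7.74378 + 0.0059201 = 7.7497 m along the plane.
The resultant acts 0.343775 + 0.0059201 = 0.349695 m (along the plate) below the hinge at the top edge, so the moment about the hinge is M = F × 0.349695 = 78.2661 × 0.349695 = 27.3693 kN·m.

M ≈ 27.37 kN·m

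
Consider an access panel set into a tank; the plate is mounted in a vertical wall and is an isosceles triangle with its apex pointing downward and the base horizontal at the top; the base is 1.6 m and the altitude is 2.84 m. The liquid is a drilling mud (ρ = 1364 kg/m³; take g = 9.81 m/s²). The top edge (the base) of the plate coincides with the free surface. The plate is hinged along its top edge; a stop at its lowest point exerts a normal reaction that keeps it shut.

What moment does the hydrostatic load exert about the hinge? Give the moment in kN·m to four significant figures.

γ = ρg = 1364 × 9.81 / 1000 = 13.38084 kN/m³.
With the apex down, the centroid sits h/3 = 2.84/3 = 0.946667 m below the base (the top edge), so the centroid depth is h_c = 0.946667 m.
A = ½ × 1.6 × 2.84 = 2.272 m².
Resultant F = γ·h_c·A = 13.38084 × 0.946667 × 2.272 = 28.7799 kN.
I_c = b·h³/36 = 1.6 × 2.84³/36 = 1.01806 m⁴.
Centre of pressure: y_p = y_c + I_c/(y_c·A) = 0.946667 + 1.01806/(0.946667 × 2.272) = 0.946667 + 0.473334 = 1.42 m along the plane.
The resultant acts 0.946667 + 0.473334 = 1.42 m (along the plate) below the hinge at the top edge, so the moment about the hinge is M = F × 1.42 = 28.7799 × 1.42 = 40.8675 kN·m.

M ≈ 40.87 kN·m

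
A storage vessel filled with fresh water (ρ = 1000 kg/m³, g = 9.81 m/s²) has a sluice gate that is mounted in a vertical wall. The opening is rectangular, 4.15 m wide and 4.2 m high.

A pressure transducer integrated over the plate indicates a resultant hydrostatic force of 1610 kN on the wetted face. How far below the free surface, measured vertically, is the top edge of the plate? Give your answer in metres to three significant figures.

d_top ≈ 7.32 m

γ = ρg = 1000 × 9.81 = 9810 N/m³ = 9.81 kN/m³.
A = 4.15 × 4.2 = 17.43 m².
From F = γ·h_c·A, the centroid depth is h_c = 1610/(9.81 × 17.43) = 9.41585 m.
The centroid lies 4.2/2 = 2.1 m below the top edge, so the top edge sits at h_top = 9.41585 − 2.1 = 7.31585 m below the surface.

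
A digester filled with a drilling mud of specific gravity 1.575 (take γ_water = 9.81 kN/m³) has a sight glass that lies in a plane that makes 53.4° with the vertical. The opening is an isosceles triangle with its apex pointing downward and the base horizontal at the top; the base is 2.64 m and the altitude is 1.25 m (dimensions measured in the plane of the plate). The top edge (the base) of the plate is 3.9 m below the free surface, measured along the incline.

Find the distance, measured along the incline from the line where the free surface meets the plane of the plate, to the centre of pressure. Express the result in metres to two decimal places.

y_p = 4.34 m

γ = 1.575 × 9.81 = 15.45075 kN/m³.
The plate makes 53.4° with the vertical, i.e. θ = 90° − 53.4° = 36.6° to the horizontal. Measuring y along the incline from the free-surface line, vertical depth h = y·sinθ with sinθ = 0.596225.
With the apex down, the centroid sits h/3 = 1.25/3 = 0.416667 m below the base (the top edge), so y_c = 3.9 + 0.416667 = 4.31667 m and h_c = 4.31667 × 0.596225 = 2.57371 m.
A = ½ × 2.64 × 1.25 = 1.65 m².
Resultant F = γ·h_c·A = 15.45075 × 2.57371 × 1.65 = 65.6135 kN.
I_c = b·h³/36 = 2.64 × 1.25³/36 = 0.143229 m⁴.
Centre of pressure: y_p = y_c + I_c/(y_c·A) = 4.31667 + 0.143229/(4.31667 × 1.65) = 4.31667 + 0.0201094 = 4.33678 m along the plane.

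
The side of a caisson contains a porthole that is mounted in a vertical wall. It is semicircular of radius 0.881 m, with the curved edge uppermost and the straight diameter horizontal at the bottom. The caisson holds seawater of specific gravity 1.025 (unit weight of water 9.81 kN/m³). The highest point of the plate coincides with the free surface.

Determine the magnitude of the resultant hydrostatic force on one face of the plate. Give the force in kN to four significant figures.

γ = 1.025 × 9.81 = 10.05525 kN/m³.
The centroid lies 4r/(3π) = 0.373908 m above the diameter, so r − 4r/(3π) = 0.881 − 0.373908 = 0.507092 m below the topmost point, so the centroid depth is h_c = 0.507092 m.
A = πr²/2 = π × 0.881²/2 = 1.21919 m².
Resultant F = γ·h_c·A = 10.05525 × 0.507092 × 1.21919 = 6.21657 kN.

F ≈ 6.217 kN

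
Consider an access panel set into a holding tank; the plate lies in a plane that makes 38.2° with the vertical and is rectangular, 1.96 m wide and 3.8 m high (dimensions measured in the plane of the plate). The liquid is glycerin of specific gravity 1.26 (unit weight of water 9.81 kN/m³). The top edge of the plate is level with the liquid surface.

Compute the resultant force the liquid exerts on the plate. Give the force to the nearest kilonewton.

F ≈ 137 kN

γ = 1.26 × 9.81 = 12.3606 kN/m³.
The plate makes 38.2° with the vertical, i.e. θ = 90° − 38.2° = 51.8° to the horizontal. Measuring y along the incline from the free-surface line, vertical depth h = y·sinθ with sinθ = 0.785857.
The centroid lies 3.8/2 = 1.9 m below the top edge, so y_c = 1.9 m and h_c = 1.9 × 0.785857 = 1.49313 m.
A = 1.96 × 3.8 = 7.448 m².
Resultant F = γ·h_c·A = 12.3606 × 1.49313 × 7.448 = 137.46 kN.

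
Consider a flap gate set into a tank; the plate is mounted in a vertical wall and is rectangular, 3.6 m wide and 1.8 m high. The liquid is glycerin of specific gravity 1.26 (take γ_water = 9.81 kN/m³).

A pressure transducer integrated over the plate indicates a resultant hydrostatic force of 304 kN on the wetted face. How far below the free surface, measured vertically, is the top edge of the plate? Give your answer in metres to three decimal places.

γ = 1.26 × 9.81 = 12.3606 kN/m³.
A = 3.6 × 1.8 = 6.48 m².
From F = γ·h_c·A, the centroid depth is h_c = 304/(12.3606 × 6.48) = 3.79541 m.
The centroid lies 1.8/2 = 0.9 m below the top edge, so the top edge sits at h_top = 3.79541 − 0.9 = 2.89541 m below the surface.

d_top ≈ 2.895 m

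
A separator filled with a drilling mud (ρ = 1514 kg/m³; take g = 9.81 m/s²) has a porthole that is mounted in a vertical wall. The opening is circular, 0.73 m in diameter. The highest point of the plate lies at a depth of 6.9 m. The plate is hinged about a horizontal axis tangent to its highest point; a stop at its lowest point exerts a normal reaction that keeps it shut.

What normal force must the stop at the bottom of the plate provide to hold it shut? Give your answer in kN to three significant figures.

γ = ρg = 1514 × 9.81 / 1000 = 14.85234 kN/m³.
The centroid is at the centre, 0.365 m below the top of the plate, so the centroid depth is h_c = 6.9 + 0.365 = 7.265 m.
A = π(0.365)² = 0.418539 m².
Resultant F = γ·h_c·A = 14.85234 × 7.265 × 0.418539 = 45.1613 kN.
I_c = πr⁴/4 = π × 0.365⁴/4 = 0.01394 m⁴.
Centre of pressure: y_p = y_c + I_c/(y_c·A) = 7.265 + 0.01394/(7.265 × 0.418539) = 7.265 + 0.00458449 = 7.26958 m along the plane.
The resultant acts 0.365 + 0.00458449 = 0.369584 m (along the plate) below the hinge at the top edge, so the moment about the hinge is M = F × 0.369584 = 45.1613 × 0.369584 = 16.6909 kN·m.
A normal force at the bottom, 0.73 m from the hinge, must supply this moment: P = 16.6909/0.73 = 22.8642 kN.

P ≈ 22.9 kN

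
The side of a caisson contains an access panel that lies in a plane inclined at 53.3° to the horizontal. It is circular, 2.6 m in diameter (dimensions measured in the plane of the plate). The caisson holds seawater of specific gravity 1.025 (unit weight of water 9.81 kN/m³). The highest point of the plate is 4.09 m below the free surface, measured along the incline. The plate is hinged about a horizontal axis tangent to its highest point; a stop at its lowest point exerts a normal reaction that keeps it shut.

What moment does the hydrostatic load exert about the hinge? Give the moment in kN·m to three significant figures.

M ≈ 318 kN·m

γ = 1.025 × 9.81 = 10.05525 kN/m³.
Let θ = 53.3° be the plate's angle to the horizontal; measure y along the incline from where the plane meets the free surface. Vertical depth h = y·sinθ with sinθ = 0.801776.
The centroid is at the centre, 1.3 m below the top of the plate, so y_c = 4.09 + 1.3 = 5.39 m and h_c = 5.39 × 0.801776 = 4.32157 m.
A = π(1.3)² = 5.30929 m².
Resultant F = γ·h_c·A = 10.05525 × 4.32157 × 5.30929 = 230.712 kN.
I_c = πr⁴/4 = π × 1.3⁴/4 = 2.24318 m⁴.
Centre of pressure: y_p = y_c + I_c/(y_c·A) = 5.39 + 2.24318/(5.39 × 5.30929) = 5.39 + 0.0783861 = 5.46839 m along the plane.
The resultant acts 1.3 + 0.0783861 = 1.37839 m (along the plate) below the hinge at the top edge, so the moment about the hinge is M = F × 1.37839 = 230.712 × 1.37839 = 318.011 kN·m.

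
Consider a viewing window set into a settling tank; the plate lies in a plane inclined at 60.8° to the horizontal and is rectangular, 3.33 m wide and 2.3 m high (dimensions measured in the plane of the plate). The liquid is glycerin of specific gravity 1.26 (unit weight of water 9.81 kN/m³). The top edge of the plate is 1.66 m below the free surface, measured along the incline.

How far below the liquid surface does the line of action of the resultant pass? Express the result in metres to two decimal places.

h_p = 2.59 m

γ = 1.26 × 9.81 = 12.3606 kN/m³.
Let θ = 60.8° be the plate's angle to the horizontal; measure y along the incline from where the plane meets the free surface. Vertical depth h = y·sinθ with sinθ = 0.872922.
The centroid lies 2.3/2 = 1.15 m below the top edge, so y_c = 1.66 + 1.15 = 2.81 m and h_c = 2.81 × 0.872922 = 2.45291 m.
A = 3.33 × 2.3 = 7.659 m².
Resultant F = γ·h_c·A = 12.3606 × 2.45291 × 7.659 = 232.217 kN.
I_c = b·h³/12 = 3.33 × 2.3³/12 = 3.37634 m⁴.
Centre of pressure: y_p = y_c + I_c/(y_c·A) = 2.81 + 3.37634/(2.81 × 7.659) = 2.81 + 0.15688 = 2.96688 m along the plane.
Vertically, h_p = y_p·sinθ = 2.96688 × 0.872922 = 2.58985 m.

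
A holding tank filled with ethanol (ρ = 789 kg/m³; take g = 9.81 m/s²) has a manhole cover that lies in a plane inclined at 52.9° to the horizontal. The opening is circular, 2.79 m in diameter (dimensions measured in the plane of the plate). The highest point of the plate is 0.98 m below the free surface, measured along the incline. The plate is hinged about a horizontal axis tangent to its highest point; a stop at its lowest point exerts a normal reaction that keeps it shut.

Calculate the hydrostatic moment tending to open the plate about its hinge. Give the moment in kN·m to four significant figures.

M ≈ 143.4 kN·m

γ = ρg = 789 × 9.81 / 1000 = 7.74009 kN/m³.
Let θ = 52.9° be the plate's angle to the horizontal; measure y along the incline from where the plane meets the free surface. Vertical depth h = y·sinθ with sinθ = 0.797584.
The centroid is at the centre, 1.395 m below the top of the plate, so y_c = 0.98 + 1.395 = 2.375 m and h_c = 2.375 × 0.797584 = 1.89426 m.
A = π(1.395)² = 6.11362 m².
Resultant F = γ·h_c·A = 7.74009 × 1.89426 × 6.11362 = 89.6363 kN.
I_c = πr⁴/4 = π × 1.395⁴/4 = 2.97431 m⁴.
Centre of pressure: y_p = y_c + I_c/(y_c·A) = 2.375 + 2.97431/(2.375 × 6.11362) = 2.375 + 0.204844 = 2.57984 m along the plane.
The resultant acts 1.395 + 0.204844 = 1.59984 m (along the plate) below the hinge at the top edge, so the moment about the hinge is M = F × 1.59984 = 89.6363 × 1.59984 = 143.404 kN·m.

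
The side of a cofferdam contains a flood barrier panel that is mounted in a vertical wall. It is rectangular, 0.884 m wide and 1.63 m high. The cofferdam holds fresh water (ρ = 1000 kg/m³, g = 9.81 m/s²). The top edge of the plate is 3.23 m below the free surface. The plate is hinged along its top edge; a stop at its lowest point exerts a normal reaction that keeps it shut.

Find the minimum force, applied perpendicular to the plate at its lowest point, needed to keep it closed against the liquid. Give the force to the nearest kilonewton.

P ≈ 31 kN

γ = ρg = 1000 × 9.81 = 9810 N/m³ = 9.81 kN/m³.
The centroid lies 1.63/2 = 0.815 m below the top edge, so the centroid depth is h_c = 3.23 + 0.815 = 4.045 m.
A = 0.884 × 1.63 = 1.44092 m².
Resultant F = γ·h_c·A = 9.81 × 4.045 × 1.44092 = 57.1778 kN.
I_c = b·h³/12 = 0.884 × 1.63³/12 = 0.319032 m⁴.
Centre of pressure: y_p = y_c + I_c/(y_c·A) = 4.045 + 0.319032/(4.045 × 1.44092) = 4.045 + 0.0547364 = 4.09974 m along the plane.
The resultant acts 0.815 + 0.0547364 = 0.869736 m (along the plate) below the hinge at the top edge, so the moment about the hinge is M = F × 0.869736 = 57.1778 × 0.869736 = 49.7296 kN·m.
A normal force at the bottom, 1.63 m from the hinge, must supply this moment: P = 49.7296/1.63 = 30.509 kN.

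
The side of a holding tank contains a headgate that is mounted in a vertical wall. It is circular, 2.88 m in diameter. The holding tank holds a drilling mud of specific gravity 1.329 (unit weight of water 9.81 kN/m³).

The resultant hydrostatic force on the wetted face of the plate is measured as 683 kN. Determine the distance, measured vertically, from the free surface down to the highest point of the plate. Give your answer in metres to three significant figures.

γ = 1.329 × 9.81 = 13.03749 kN/m³.
A = π(1.44)² = 6.51441 m².
From F = γ·h_c·A, the centroid depth is h_c = 683/(13.03749 × 6.51441) = 8.04177 m.
The centroid is at the centre, 1.44 m below the top of the plate, so the highest point sits at h_top = 8.04177 − 1.44 = 6.60177 m below the surface.

d_top ≈ 6.60 m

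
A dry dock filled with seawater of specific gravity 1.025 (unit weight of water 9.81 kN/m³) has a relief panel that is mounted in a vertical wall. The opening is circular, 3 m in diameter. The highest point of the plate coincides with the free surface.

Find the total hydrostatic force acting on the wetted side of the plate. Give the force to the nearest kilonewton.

F ≈ 107 kN

γ = 1.025 × 9.81 = 10.05525 kN/m³.
The centroid is at the centre, 1.5 m below the top of the plate, so the centroid depth is h_c = 1.5 m.
A = π(1.5)² = 7.06858 m².
Resultant F = γ·h_c·A = 10.05525 × 1.5 × 7.06858 = 106.615 kN.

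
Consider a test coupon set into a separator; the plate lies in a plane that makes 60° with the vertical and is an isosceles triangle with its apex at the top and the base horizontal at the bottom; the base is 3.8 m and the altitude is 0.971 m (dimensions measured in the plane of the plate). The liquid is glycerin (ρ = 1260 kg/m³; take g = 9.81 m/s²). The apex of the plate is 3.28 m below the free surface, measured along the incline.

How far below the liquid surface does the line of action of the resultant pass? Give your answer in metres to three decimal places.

γ = ρg = 1260 × 9.81 / 1000 = 12.3606 kN/m³.
The plate makes 60° with the vertical, i.e. θ = 90° − 60° = 30° to the horizontal. Measuring y along the incline from the free-surface line, vertical depth h = y·sinθ with sinθ = 0.500000.
With the apex up, the centroid sits 2h/3 = 2 × 0.971/3 = 0.647333 m below the apex, so y_c = 3.28 + 0.647333 = 3.92733 m and h_c = 3.92733 × 0.500000 = 1.96366 m.
A = ½ × 3.8 × 0.971 = 1.8449 m².
Resultant F = γ·h_c·A = 12.3606 × 1.96366 × 1.8449 = 44.7794 kN.
I_c = b·h³/36 = 3.8 × 0.971³/36 = 0.096636 m⁴.
Centre of pressure: y_p = y_c + I_c/(y_c·A) = 3.92733 + 0.096636/(3.92733 × 1.8449) = 3.92733 + 0.0133373 = 3.94067 m along the plane.
Vertically, h_p = y_p·sinθ = 3.94067 × 0.500000 = 1.97033 m.

h_p = 1.970 m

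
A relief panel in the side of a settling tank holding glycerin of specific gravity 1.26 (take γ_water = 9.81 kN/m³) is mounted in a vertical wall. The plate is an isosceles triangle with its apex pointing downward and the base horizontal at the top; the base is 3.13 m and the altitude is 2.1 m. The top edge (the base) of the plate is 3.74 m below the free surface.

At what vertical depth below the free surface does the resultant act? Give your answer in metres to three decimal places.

h_p = 4.495 m

γ = 1.26 × 9.81 = 12.3606 kN/m³.
With the apex down, the centroid sits h/3 = 2.1/3 = 0.7 m below the base (the top edge), so the centroid depth is h_c = 3.74 + 0.7 = 4.44 m.
A = ½ × 3.13 × 2.1 = 3.2865 m².
Resultant F = γ·h_c·A = 12.3606 × 4.44 × 3.2865 = 180.367 kN.
I_c = b·h³/36 = 3.13 × 2.1³/36 = 0.805192 m⁴.
Centre of pressure: y_p = y_c + I_c/(y_c·A) = 4.44 + 0.805192/(4.44 × 3.2865) = 4.44 + 0.0551801 = 4.49518 m along the plane.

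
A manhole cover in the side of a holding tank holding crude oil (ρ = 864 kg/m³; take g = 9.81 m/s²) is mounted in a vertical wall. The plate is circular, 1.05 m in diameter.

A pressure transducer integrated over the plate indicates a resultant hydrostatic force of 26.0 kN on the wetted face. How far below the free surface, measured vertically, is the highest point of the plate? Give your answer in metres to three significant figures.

d_top ≈ 3.02 m

γ = ρg = 864 × 9.81 / 1000 = 8.47584 kN/m³.
A = π(0.525)² = 0.865901 m².
From F = γ·h_c·A, the centroid depth is h_c = 26.0/(8.47584 × 0.865901) = 3.5426 m.
The centroid is at the centre, 0.525 m below the top of the plate, so the highest point sits at h_top = 3.5426 − 0.525 = 3.0176 m below the surface.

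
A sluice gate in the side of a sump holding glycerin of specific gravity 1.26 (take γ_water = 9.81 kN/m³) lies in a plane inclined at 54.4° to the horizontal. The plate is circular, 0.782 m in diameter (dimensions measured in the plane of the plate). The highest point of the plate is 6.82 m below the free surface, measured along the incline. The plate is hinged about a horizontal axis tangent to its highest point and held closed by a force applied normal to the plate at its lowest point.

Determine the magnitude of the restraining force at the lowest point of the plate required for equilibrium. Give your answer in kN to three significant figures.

P ≈ 17.6 kN

γ = 1.26 × 9.81 = 12.3606 kN/m³.
Let θ = 54.4° be the plate's angle to the horizontal; measure y along the incline from where the plane meets the free surface. Vertical depth h = y·sinθ with sinθ = 0.813101.
The centroid is at the centre, 0.391 m below the top of the plate, so y_c = 6.82 + 0.391 = 7.211 m and h_c = 7.211 × 0.813101 = 5.86327 m.
A = π(0.391)² = 0.48029 m².
Resultant F = γ·h_c·A = 12.3606 × 5.86327 × 0.48029 = 34.8083 kN.
I_c = πr⁴/4 = π × 0.391⁴/4 = 0.0183568 m⁴.
Centre of pressure: y_p = y_c + I_c/(y_c·A) = 7.211 + 0.0183568/(7.211 × 0.48029) = 7.211 + 0.00530027 = 7.2163 m along the plane.
The resultant acts 0.391 + 0.00530027 = 0.3963 m (along the plate) below the hinge at the top edge, so the moment about the hinge is M = F × 0.3963 = 34.8083 × 0.3963 = 13.7945 kN·m.
A normal force at the bottom, 0.782 m from the hinge, must supply this moment: P = 13.7945/0.782 = 17.64 kN.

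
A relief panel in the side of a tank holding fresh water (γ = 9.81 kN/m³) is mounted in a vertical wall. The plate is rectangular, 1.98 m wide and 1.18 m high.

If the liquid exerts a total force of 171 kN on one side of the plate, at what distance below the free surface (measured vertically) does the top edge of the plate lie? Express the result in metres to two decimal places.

γ = 9.81 kN/m³.
A = 1.98 × 1.18 = 2.3364 m².
From F = γ·h_c·A, the centroid depth is h_c = 171/(9.81 × 2.3364) = 7.46071 m.
The centroid lies 1.18/2 = 0.59 m below the top edge, so the top edge sits at h_top = 7.46071 − 0.59 = 6.87071 m below the surface.

d_top ≈ 6.87 m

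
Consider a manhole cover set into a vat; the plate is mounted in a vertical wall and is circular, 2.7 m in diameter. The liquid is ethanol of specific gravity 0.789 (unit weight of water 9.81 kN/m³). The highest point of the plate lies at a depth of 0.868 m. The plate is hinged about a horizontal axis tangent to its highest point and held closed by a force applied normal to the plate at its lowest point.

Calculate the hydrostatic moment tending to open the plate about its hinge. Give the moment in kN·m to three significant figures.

M ≈ 153 kN·m

γ = 0.789 × 9.81 = 7.74009 kN/m³.
The centroid is at the centre, 1.35 m below the top of the plate, so the centroid depth is h_c = 0.868 + 1.35 = 2.218 m.
A = π(1.35)² = 5.72555 m².
Resultant F = γ·h_c·A = 7.74009 × 2.218 × 5.72555 = 98.2935 kN.
I_c = πr⁴/4 = π × 1.35⁴/4 = 2.6087 m⁴.
Centre of pressure: y_p = y_c + I_c/(y_c·A) = 2.218 + 2.6087/(2.218 × 5.72555) = 2.218 + 0.205421 = 2.42342 m along the plane.
The resultant acts 1.35 + 0.205421 = 1.55542 m (along the plate) below the hinge at the top edge, so the moment about the hinge is M = F × 1.55542 = 98.2935 × 1.55542 = 152.888 kN·m.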